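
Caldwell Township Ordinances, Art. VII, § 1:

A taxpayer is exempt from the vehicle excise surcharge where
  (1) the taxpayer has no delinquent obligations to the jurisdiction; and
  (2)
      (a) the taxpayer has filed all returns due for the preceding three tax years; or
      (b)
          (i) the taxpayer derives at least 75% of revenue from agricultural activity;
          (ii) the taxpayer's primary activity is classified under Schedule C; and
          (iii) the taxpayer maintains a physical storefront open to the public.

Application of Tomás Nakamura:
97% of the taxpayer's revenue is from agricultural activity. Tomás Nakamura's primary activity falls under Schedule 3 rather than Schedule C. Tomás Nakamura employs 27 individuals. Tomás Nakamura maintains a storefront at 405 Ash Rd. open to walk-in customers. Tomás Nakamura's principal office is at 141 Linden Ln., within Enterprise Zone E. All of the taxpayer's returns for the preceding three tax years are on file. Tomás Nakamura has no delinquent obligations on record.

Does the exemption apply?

Yes — exempt.

(1) no delinquency — met.
(a) returns current — holds.
(i) ≥75% agricultural — met.
(ii) Schedule C activity — not satisfied.
(iii) has storefront — satisfied.
(b): T AND F AND T → false.
(2) = T OR F = true.
Overall = T AND T = true.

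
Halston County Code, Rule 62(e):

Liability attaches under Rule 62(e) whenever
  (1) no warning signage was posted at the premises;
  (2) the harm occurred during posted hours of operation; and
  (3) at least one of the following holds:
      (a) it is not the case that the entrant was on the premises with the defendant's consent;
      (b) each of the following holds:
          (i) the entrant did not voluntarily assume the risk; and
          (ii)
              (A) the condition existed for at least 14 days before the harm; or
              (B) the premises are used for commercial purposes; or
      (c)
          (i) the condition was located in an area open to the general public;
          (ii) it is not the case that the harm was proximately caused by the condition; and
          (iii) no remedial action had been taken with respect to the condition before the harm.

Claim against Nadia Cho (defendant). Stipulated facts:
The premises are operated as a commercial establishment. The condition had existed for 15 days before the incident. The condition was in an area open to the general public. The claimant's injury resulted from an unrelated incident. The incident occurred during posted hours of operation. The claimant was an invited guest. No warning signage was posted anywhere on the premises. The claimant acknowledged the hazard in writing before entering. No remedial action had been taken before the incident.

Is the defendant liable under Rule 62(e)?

Yes — liable.

(1) no signage posted — met.
(2) during posted hours — holds.
(a) not (consent to enter) — not satisfied.
(i) no assumed risk — not satisfied.
(A) condition ≥14 days old — holds.
(B) commercial use — holds.
(ii) = T OR T = true.
(b) = F AND T = false.
(i) public area — holds.
(ii) not (proximate cause) — holds.
(iii) no remedial action — holds.
So (c) is satisfied (T AND T AND T).
(3): F OR F OR T → true.
Overall: T AND T AND T → true.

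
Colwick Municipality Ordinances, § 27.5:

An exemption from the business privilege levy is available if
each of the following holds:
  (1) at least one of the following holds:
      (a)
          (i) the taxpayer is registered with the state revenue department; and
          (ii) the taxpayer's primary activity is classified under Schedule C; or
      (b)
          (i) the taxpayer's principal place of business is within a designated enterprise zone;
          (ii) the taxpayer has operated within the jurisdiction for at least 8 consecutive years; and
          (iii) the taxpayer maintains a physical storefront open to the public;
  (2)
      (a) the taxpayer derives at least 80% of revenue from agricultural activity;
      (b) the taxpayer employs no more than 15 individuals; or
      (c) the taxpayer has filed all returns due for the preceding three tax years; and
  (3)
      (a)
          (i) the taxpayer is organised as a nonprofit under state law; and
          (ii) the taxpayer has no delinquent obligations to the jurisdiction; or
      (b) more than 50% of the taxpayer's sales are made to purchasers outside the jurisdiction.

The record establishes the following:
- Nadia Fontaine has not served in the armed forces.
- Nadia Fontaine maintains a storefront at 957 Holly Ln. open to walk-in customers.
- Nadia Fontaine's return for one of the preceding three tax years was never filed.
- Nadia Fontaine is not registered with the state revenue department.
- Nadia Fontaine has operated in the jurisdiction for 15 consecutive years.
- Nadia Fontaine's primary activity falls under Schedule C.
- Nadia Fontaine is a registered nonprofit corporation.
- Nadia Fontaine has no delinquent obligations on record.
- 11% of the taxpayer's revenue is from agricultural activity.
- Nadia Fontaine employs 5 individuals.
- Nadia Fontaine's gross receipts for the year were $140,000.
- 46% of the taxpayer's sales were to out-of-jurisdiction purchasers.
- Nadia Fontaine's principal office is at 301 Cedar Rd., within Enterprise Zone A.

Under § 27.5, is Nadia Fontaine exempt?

Yes — exempt.

(i) state-registered — not satisfied.
(ii) Schedule C activity — holds.
So (a) is not satisfied (F AND T).
(i) in enterprise zone — holds.
(ii) ≥ 8 yrs in jurisdiction — met.
(iii) has storefront — holds.
So (b) is satisfied (T AND T AND T).
(1) = F OR T = true.
(a) ≥80% agricultural — fails.
(b) ≤ 15 employees — satisfied.
(c) returns current — not met.
(2) = F OR T OR F = true.
(i) nonprofit — satisfied.
(ii) no delinquency — holds.
(a) = T AND T = true.
(b) >50% out-of-jur. sales — fails.
(3) = T OR F = true.
So Overall is satisfied (T AND T AND T).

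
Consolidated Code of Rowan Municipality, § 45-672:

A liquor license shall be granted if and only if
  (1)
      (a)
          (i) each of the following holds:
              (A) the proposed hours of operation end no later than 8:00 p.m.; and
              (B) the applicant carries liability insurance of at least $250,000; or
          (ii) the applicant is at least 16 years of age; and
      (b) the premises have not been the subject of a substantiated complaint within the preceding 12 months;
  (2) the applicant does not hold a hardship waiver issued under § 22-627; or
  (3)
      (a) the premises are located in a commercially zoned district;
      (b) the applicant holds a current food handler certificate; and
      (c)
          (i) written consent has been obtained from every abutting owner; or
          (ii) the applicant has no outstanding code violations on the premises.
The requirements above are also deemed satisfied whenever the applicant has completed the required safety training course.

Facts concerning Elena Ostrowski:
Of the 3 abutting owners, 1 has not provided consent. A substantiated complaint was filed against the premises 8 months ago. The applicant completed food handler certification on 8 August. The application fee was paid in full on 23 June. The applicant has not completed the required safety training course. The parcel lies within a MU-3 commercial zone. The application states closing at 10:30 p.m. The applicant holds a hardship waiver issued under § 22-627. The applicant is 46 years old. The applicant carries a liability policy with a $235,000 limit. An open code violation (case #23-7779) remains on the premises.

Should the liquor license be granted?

(A) closes by 8 p.m. — not met.
(B) insurance ≥ $250,000 — not met.
(i): F AND F → false.
(ii) age ≥ 16 — holds.
(a): F OR T → true.
(b) no complaint in 12 mo. — not met.
(1): T AND F → false.
(2) not (hardship waiver) — not satisfied.
(a) commercially zoned — met.
(b) food handler cert. — holds.
(i) all abutters consent — not met.
(ii) no code violations — not satisfied.
So (c) is not satisfied (F OR F).
(3): T AND T AND F → false.
Overall: F OR F OR F → false.
Exception (safety training) — not satisfied.
Result: main false OR exception false → false.

No — denied.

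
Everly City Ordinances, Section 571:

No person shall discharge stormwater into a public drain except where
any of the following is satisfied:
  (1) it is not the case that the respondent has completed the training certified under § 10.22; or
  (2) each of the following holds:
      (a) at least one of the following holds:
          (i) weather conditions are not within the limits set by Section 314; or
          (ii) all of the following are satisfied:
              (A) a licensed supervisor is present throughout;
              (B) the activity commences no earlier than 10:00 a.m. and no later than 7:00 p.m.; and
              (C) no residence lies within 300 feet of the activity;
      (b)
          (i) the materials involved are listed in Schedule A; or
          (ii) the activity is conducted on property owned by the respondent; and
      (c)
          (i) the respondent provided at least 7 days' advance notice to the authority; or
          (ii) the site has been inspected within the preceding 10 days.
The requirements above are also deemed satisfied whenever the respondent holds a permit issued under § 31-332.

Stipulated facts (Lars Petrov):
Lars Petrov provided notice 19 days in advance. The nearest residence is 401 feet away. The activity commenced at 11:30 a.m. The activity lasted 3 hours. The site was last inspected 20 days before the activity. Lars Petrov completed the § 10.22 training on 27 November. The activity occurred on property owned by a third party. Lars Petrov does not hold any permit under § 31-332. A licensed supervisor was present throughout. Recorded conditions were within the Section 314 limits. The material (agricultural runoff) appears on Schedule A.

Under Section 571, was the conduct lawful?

Yes — lawful.

(1) not (training certified) — not met.
(i) not (weather ok) — not met.
(A) supervisor present — met.
(B) start within hours — met.
(C) no residence in 300 ft — met.
(ii) = T AND T AND T = true.
So (a) is satisfied (F OR T).
(i) Schedule A material — holds.
(ii) own property — not satisfied.
(b): T OR F → true.
(i) ≥7 days' notice — satisfied.
(ii) site inspected — not satisfied.
(c) = T OR F = true.
(2): T AND T AND T → true.
So Overall is satisfied (F OR T).
Exception (holds permit) — not satisfied.
Result: main true OR exception false → true.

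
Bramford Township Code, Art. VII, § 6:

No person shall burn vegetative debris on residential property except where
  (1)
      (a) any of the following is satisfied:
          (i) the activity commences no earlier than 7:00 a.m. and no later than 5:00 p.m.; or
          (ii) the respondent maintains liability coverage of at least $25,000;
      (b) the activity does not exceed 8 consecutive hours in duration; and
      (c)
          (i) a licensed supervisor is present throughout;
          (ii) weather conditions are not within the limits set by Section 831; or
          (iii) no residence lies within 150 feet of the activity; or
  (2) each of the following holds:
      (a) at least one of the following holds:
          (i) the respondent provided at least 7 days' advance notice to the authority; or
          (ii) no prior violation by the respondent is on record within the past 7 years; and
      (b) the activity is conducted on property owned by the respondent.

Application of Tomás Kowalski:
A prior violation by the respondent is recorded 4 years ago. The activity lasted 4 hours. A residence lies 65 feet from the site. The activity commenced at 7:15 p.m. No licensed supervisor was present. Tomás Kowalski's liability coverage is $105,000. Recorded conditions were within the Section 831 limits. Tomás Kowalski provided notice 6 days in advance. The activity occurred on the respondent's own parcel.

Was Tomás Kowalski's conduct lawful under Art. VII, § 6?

(i) start within hours — fails.
(ii) coverage ≥ $25,000 — satisfied.
(a): F OR T → true.
(b) ≤ 8 hrs duration — satisfied.
(i) supervisor present — fails.
(ii) not (weather ok) — not met.
(iii) no residence in 150 ft — not satisfied.
(c) = F OR F OR F = false.
So (1) is not satisfied (T AND T AND F).
(i) ≥7 days' notice — not met.
(ii) no prior violation — not met.
So (a) is not satisfied (F OR F).
(b) own property — holds.
(2) = F AND T = false.
Overall = F OR F = false.

No — unlawful.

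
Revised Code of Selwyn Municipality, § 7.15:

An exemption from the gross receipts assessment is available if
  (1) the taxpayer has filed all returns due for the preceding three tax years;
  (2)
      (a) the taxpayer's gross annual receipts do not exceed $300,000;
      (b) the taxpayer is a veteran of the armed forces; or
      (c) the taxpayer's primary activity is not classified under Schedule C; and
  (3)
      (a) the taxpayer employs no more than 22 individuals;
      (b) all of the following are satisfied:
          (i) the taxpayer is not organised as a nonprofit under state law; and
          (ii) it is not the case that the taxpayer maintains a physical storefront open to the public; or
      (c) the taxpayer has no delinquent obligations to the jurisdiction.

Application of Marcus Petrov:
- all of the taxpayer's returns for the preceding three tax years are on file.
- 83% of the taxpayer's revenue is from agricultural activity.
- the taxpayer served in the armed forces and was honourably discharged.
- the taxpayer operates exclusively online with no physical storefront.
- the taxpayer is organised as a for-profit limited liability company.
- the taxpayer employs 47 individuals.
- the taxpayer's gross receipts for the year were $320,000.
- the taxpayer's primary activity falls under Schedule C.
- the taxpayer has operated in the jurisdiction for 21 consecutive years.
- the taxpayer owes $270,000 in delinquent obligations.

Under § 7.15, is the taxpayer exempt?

(1) returns current — holds.
(a) receipts ≤ $300,000 — not met.
(b) veteran — met.
(c) not (Schedule C activity) — not satisfied.
(2) = F OR T OR F = true.
(a) ≤ 22 employees — not met.
(i) not (nonprofit) — met.
(ii) not (has storefront) — satisfied.
(b): T AND T → true.
(c) no delinquency — fails.
(3): F OR T OR F → true.
Overall = T AND T AND T = true.

Yes — exempt.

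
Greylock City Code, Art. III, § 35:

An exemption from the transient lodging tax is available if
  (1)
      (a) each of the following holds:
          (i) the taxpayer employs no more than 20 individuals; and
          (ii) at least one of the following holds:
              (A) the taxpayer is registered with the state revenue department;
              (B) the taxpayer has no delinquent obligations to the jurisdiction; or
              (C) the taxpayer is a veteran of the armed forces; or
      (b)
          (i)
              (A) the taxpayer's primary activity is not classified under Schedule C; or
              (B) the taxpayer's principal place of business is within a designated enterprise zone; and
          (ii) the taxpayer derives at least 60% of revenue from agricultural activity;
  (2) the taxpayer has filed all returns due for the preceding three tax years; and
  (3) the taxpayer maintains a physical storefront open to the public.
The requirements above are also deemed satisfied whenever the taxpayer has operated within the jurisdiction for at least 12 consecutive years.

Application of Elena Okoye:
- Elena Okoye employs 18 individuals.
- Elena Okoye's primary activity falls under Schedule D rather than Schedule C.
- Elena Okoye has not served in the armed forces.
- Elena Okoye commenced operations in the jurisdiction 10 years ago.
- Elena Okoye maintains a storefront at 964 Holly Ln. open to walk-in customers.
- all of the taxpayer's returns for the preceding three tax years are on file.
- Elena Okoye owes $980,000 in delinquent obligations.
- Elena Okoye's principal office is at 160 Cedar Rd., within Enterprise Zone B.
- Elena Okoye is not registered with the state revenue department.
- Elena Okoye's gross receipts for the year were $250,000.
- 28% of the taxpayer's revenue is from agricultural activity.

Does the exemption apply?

(i) ≤ 20 employees — met.
(A) state-registered — not satisfied.
(B) no delinquency — not satisfied.
(C) veteran — not satisfied.
So (ii) is not satisfied (F OR F OR F).
(a): T AND F → false.
(A) not (Schedule C activity) — satisfied.
(B) in enterprise zone — met.
(i) = T OR T = true.
(ii) ≥60% agricultural — not satisfied.
So (b) is not satisfied (T AND F).
(1) = F OR F = false.
(2) returns current — satisfied.
(3) has storefront — met.
Overall: F AND T AND T → false.
Exception (≥ 12 yrs in jurisdiction) — not satisfied.
Result: main false OR exception false → false.

No — not exempt.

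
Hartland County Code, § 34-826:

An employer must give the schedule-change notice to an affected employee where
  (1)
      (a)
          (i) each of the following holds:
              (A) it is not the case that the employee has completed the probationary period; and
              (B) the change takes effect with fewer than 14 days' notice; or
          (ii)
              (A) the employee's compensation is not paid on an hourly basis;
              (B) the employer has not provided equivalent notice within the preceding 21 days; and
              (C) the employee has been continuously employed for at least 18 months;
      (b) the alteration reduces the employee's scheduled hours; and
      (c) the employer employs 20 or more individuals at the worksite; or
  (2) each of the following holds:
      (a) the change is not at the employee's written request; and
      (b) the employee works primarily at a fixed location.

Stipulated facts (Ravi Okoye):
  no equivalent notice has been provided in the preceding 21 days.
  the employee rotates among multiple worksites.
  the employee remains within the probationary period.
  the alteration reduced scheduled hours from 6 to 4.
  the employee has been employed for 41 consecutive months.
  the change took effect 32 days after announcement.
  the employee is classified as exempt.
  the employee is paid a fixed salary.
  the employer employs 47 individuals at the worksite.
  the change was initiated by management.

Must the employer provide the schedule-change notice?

(A) not (past probation) — met.
(B) < 14 days' notice — fails.
So (i) is not satisfied (T AND F).
(A) not (hourly-paid) — met.
(B) no recent notice — satisfied.
(C) tenure ≥ 18 mo. — holds.
(ii) = T AND T AND T = true.
(a) = F OR T = true.
(b) hours reduced — satisfied.
(c) ≥ 20 at site — met.
(1) = T AND T AND T = true.
(a) not employee-requested — satisfied.
(b) fixed location — not satisfied.
(2): T AND F → false.
Overall: T OR F → true.

Yes — required.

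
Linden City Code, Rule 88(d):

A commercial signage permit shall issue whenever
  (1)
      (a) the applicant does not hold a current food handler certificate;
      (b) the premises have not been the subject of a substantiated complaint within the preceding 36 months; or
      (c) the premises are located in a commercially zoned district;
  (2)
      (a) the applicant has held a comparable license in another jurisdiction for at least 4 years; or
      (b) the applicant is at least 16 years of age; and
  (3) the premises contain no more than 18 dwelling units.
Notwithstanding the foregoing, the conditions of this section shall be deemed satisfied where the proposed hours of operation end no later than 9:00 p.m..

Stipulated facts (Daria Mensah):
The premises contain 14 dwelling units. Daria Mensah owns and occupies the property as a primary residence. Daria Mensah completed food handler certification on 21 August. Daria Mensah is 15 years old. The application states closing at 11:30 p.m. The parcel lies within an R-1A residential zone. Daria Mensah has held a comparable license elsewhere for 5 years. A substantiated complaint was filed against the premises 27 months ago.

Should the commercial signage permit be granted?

No — denied.

(a) not (food handler cert.) — not satisfied.
(b) no complaint in 36 mo. — not satisfied.
(c) commercially zoned — not satisfied.
So (1) is not satisfied (F OR F OR F).
(a) prior license ≥ 4 yr — holds.
(b) age ≥ 16 — not satisfied.
(2) = T OR F = true.
(3) ≤ 18 units — met.
So Overall is not satisfied (F AND T AND T).
Exception (closes by 9 p.m.) — not satisfied.
Result: main false OR exception false → false.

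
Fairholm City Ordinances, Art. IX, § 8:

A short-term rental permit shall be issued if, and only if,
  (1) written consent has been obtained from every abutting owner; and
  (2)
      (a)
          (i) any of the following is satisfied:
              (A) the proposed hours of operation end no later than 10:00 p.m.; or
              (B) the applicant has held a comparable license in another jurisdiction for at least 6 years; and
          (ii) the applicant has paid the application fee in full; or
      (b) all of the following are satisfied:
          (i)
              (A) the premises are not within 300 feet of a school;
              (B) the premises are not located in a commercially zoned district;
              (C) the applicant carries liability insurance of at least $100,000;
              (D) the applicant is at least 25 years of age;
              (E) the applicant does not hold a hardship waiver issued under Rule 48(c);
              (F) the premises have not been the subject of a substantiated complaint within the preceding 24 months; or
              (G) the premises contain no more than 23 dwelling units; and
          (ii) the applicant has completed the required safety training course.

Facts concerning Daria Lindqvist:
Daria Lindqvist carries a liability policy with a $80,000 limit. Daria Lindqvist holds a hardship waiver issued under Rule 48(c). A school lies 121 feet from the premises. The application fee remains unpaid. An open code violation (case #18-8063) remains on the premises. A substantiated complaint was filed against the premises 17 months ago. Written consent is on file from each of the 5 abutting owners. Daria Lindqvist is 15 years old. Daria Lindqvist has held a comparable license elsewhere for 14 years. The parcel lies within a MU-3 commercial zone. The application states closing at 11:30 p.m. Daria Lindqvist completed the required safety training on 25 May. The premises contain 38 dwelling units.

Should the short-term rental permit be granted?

No — denied.

(1) all abutters consent — met.
(A) closes by 10 p.m. — not met.
(B) prior license ≥ 6 yr — satisfied.
So (i) is satisfied (F OR T).
(ii) fee paid — not satisfied.
(a) = T AND F = false.
(A) ≥300 ft from school — not satisfied.
(B) not (commercially zoned) — fails.
(C) insurance ≥ $100,000 — not met.
(D) age ≥ 25 — not satisfied.
(E) not (hardship waiver) — fails.
(F) no complaint in 24 mo. — not met.
(G) ≤ 23 units — not met.
So (i) is not satisfied (F OR F OR F OR F OR F OR F OR F).
(ii) safety training — satisfied.
So (b) is not satisfied (F AND T).
(2): F OR F → false.
Overall = T AND F = false.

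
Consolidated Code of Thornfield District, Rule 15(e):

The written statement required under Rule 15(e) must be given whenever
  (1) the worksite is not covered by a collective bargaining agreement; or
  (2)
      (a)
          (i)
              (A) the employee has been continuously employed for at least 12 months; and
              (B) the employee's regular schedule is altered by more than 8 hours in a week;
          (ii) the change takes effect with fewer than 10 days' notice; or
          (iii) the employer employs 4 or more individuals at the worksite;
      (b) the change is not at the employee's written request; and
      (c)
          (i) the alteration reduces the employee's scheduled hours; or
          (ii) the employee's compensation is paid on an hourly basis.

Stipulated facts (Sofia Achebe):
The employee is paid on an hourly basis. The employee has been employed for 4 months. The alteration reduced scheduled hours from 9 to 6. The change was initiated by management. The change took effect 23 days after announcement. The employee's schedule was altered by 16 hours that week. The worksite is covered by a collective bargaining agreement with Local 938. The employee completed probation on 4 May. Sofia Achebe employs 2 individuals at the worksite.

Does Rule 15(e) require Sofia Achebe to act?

(1) no CBA — fails.
(A) tenure ≥ 12 mo. — not satisfied.
(B) schedule shift > 8h — holds.
(i) = F AND T = false.
(ii) < 10 days' notice — not met.
(iii) ≥ 4 at site — fails.
(a) = F OR F OR F = false.
(b) not employee-requested — satisfied.
(i) hours reduced — satisfied.
(ii) hourly-paid — met.
(c): T OR T → true.
So (2) is not satisfied (F AND T AND T).
So Overall is not satisfied (F OR F).

No — not required.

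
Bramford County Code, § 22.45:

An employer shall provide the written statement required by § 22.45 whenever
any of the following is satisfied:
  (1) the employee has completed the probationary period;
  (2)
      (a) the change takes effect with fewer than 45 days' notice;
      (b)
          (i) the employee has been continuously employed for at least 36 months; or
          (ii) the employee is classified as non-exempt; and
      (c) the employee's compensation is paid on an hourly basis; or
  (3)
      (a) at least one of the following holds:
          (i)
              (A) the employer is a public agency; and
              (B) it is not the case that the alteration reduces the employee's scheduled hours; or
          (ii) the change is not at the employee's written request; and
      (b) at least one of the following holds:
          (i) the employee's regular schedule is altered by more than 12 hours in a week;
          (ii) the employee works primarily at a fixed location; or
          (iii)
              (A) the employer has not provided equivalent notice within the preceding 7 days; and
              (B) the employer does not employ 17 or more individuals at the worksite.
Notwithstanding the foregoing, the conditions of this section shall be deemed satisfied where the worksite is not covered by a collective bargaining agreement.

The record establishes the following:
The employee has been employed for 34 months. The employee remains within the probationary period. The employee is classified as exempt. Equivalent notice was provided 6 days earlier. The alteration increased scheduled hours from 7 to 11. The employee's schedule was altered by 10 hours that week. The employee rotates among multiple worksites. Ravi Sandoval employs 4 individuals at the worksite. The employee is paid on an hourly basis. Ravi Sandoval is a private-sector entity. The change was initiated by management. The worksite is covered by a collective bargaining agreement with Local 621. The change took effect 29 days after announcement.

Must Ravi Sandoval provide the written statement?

No — not required.

(1) past probation — not satisfied.
(a) < 45 days' notice — holds.
(i) tenure ≥ 36 mo. — not met.
(ii) non-exempt — not satisfied.
(b): F OR F → false.
(c) hourly-paid — satisfied.
(2) = T AND F AND T = false.
(A) public agency — fails.
(B) not (hours reduced) — holds.
So (i) is not satisfied (F AND T).
(ii) not employee-requested — met.
(a) = F OR T = true.
(i) schedule shift > 12h — not met.
(ii) fixed location — fails.
(A) no recent notice — not met.
(B) not (≥ 17 at site) — met.
So (iii) is not satisfied (F AND T).
So (b) is not satisfied (F OR F OR F).
(3) = T AND F = false.
So Overall is not satisfied (F OR F OR F).
Exception (no CBA) — not satisfied.
Result: main false OR exception false → false.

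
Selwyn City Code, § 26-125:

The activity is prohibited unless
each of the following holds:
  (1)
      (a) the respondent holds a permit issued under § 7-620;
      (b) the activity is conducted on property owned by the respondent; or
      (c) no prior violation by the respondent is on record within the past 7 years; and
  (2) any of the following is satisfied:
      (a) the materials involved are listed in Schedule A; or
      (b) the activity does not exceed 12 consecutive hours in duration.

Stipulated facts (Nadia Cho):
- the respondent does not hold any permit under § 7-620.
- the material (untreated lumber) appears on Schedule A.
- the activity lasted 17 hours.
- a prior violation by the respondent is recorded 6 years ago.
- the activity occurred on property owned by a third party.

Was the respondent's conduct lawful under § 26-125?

No — unlawful.

(a) holds permit — not met.
(b) own property — fails.
(c) no prior violation — fails.
(1) = F OR F OR F = false.
(a) Schedule A material — met.
(b) ≤ 12 hrs duration — fails.
So (2) is satisfied (T OR F).
Overall = F AND T = false.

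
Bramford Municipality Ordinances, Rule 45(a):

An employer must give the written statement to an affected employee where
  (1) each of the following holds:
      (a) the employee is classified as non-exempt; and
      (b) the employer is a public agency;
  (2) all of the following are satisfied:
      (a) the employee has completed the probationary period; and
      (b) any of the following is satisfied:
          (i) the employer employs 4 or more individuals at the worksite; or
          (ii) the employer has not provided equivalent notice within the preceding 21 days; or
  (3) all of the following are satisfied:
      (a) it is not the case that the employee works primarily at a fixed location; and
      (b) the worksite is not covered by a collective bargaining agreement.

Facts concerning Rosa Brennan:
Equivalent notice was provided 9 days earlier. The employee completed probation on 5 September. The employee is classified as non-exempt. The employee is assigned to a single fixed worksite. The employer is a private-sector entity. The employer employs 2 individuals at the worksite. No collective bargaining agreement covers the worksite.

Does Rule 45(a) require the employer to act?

No — not required.

(a) non-exempt — met.
(b) public agency — fails.
(1): T AND F → false.
(a) past probation — met.
(i) ≥ 4 at site — not met.
(ii) no recent notice — not met.
(b) = F OR F = false.
So (2) is not satisfied (T AND F).
(a) not (fixed location) — not satisfied.
(b) no CBA — met.
(3): F AND T → false.
Overall: F OR F OR F → false.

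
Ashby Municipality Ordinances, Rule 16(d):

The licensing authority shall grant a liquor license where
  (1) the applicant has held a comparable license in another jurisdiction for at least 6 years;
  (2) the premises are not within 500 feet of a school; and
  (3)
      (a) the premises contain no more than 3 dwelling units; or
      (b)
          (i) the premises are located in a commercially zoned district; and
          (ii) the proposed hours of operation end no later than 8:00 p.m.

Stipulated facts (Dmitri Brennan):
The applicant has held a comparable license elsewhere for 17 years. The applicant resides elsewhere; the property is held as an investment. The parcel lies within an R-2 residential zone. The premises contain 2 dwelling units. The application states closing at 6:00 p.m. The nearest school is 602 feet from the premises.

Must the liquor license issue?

Yes — granted.

(1) prior license ≥ 6 yr — holds.
(2) ≥500 ft from school — satisfied.
(a) ≤ 3 units — satisfied.
(i) commercially zoned — not satisfied.
(ii) closes by 8 p.m. — satisfied.
So (b) is not satisfied (F AND T).
(3) = T OR F = true.
Overall = T AND T AND T = true.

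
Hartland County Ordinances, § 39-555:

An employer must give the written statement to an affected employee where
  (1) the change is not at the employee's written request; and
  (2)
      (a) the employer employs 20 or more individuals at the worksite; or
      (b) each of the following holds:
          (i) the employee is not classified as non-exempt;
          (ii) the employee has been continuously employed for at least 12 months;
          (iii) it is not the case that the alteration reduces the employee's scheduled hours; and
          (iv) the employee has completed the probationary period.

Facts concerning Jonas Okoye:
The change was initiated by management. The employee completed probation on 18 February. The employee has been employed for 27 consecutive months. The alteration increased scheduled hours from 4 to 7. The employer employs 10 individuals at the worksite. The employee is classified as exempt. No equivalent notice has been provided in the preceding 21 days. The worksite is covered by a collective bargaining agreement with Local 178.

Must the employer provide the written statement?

Yes — required.

(1) not employee-requested — satisfied.
(a) ≥ 20 at site — not met.
(i) not (non-exempt) — holds.
(ii) tenure ≥ 12 mo. — satisfied.
(iii) not (hours reduced) — met.
(iv) past probation — holds.
(b): T AND T AND T AND T → true.
(2) = F OR T = true.
Overall: T AND T → true.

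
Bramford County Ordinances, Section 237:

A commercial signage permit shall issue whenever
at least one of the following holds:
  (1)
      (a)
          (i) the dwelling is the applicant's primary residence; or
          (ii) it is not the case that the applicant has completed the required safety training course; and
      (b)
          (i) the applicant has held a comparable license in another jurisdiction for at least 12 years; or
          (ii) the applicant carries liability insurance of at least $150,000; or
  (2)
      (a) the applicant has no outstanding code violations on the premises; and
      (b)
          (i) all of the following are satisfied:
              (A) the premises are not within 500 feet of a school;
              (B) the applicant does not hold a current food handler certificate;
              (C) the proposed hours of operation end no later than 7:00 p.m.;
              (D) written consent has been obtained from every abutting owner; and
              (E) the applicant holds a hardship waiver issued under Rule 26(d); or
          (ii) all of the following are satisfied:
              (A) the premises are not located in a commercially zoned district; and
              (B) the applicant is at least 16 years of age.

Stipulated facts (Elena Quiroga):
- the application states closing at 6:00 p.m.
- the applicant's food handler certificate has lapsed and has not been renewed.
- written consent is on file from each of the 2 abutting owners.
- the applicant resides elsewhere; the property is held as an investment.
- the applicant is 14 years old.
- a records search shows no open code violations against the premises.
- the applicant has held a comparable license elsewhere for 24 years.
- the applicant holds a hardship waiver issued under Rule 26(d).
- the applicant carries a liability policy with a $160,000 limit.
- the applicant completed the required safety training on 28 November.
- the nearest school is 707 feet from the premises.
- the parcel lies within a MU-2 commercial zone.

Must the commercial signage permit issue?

(i) primary residence — not satisfied.
(ii) not (safety training) — not met.
So (a) is not satisfied (F OR F).
(i) prior license ≥ 12 yr — holds.
(ii) insurance ≥ $150,000 — holds.
So (b) is satisfied (T OR T).
(1) = F AND T = false.
(a) no code violations — met.
(A) ≥500 ft from school — holds.
(B) not (food handler cert.) — met.
(C) closes by 7 p.m. — satisfied.
(D) all abutters consent — satisfied.
(E) hardship waiver — holds.
(i): T AND T AND T AND T AND T → true.
(A) not (commercially zoned) — not satisfied.
(B) age ≥ 16 — not met.
So (ii) is not satisfied (F AND F).
(b) = T OR F = true.
(2): T AND T → true.
Overall: F OR T → true.

Yes — granted.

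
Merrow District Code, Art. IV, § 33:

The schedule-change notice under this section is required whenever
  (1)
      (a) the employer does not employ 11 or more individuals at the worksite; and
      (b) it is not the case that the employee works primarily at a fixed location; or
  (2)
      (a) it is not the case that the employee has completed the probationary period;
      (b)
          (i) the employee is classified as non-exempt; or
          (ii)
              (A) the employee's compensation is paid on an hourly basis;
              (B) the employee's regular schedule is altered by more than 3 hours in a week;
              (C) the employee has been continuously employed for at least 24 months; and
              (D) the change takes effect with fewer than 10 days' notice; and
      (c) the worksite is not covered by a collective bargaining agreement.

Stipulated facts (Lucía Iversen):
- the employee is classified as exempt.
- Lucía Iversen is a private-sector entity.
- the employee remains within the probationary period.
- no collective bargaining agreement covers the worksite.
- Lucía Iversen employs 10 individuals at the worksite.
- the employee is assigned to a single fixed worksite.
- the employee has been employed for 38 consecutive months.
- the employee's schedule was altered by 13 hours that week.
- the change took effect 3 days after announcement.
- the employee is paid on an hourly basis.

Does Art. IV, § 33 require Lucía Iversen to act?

(a) not (≥ 11 at site) — satisfied.
(b) not (fixed location) — fails.
(1) = T AND F = false.
(a) not (past probation) — met.
(i) non-exempt — not satisfied.
(A) hourly-paid — satisfied.
(B) schedule shift > 3h — satisfied.
(C) tenure ≥ 24 mo. — holds.
(D) < 10 days' notice — satisfied.
(ii): T AND T AND T AND T → true.
So (b) is satisfied (F OR T).
(c) no CBA — satisfied.
So (2) is satisfied (T AND T AND T).
So Overall is satisfied (F OR T).

Yes — required.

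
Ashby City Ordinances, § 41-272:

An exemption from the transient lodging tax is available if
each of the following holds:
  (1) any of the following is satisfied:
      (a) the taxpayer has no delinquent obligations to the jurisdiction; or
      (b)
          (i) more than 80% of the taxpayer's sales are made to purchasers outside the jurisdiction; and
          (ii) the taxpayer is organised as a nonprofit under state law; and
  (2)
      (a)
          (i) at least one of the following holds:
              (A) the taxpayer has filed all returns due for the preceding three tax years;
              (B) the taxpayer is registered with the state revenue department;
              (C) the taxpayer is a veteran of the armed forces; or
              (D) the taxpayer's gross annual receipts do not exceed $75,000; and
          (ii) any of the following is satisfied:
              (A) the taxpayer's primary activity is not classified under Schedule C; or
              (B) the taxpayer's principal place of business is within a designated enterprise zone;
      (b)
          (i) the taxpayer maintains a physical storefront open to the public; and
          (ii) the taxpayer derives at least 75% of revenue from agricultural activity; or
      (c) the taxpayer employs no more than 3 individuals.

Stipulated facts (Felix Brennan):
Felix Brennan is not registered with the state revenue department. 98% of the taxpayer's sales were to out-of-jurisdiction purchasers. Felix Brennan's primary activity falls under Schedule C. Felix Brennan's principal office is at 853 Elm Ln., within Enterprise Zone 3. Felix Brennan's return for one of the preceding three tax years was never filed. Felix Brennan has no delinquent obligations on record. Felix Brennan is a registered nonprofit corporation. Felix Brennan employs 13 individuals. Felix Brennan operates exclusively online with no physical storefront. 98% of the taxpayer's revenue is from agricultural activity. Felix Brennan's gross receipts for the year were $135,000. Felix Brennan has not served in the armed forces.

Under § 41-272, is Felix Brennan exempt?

(a) no delinquency — met.
(i) >80% out-of-jur. sales — holds.
(ii) nonprofit — met.
So (b) is satisfied (T AND T).
So (1) is satisfied (T OR T).
(A) returns current — fails.
(B) state-registered — fails.
(C) veteran — fails.
(D) receipts ≤ $75,000 — not satisfied.
(i): F OR F OR F OR F → false.
(A) not (Schedule C activity) — not satisfied.
(B) in enterprise zone — satisfied.
(ii): F OR T → true.
(a): F AND T → false.
(i) has storefront — not satisfied.
(ii) ≥75% agricultural — holds.
So (b) is not satisfied (F AND T).
(c) ≤ 3 employees — not met.
(2) = F OR F OR F = false.
So Overall is not satisfied (T AND F).

No — not exempt.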